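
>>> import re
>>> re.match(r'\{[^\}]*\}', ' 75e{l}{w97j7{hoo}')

None

`re.match` only tries the pattern at the start of the string.
Here the string doesn't start with a match, so the call returns None.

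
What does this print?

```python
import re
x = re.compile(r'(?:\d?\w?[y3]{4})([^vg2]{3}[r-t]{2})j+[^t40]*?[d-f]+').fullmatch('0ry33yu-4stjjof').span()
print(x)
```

The pattern matches optionally a digit, then optionally a word character, then exactly 4 of one of [y3] (non-capturing group); then exactly 3 of any character except [vg2], then exactly 2 of a character in [r-t] (captured); then one or more of a literal 'j', then zero or more of any character except [t40] (lazy), then one or more of a character in [d-f].
`re.fullmatch` requires the pattern to consume the entire string.
The match spans [0:15] → '0ry33yu-4stjjof'.
Captured: group 1 = 'u-4st'.

(0, 15)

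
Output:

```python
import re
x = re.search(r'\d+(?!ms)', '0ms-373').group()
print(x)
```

The negative lookaround is zero-width — it rules out positions where the adjacent text would match, without consuming anything.
`re.search` scans for the first position where the pattern succeeds.
The match spans [4:7] → '373'.

373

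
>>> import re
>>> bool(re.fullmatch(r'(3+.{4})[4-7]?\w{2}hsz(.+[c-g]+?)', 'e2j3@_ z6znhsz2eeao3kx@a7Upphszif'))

False

For `fullmatch`, every character of the input must be accounted for by the pattern.
Here the pattern can't cover the whole string, so the call returns None, and `bool(None)` is False.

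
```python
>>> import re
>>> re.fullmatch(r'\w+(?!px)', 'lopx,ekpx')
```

None

Because the assertion is negative and zero-width, positions next to the forbidden text are skipped.
For `fullmatch`, every character of the input must be accounted for by the pattern.
Here the string isn't matched end-to-end, so the call returns None.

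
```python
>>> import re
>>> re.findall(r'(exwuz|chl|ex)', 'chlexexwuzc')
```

`|` is ordered: at each position the engine commits to the first alternative that works.
Walking the string: at [0:3] match 'chl', group 1 = 'chl'; at [3:5] match 'ex', group 1 = 'ex'; at [5:10] match 'exwuz', group 1 = 'exwuz'.
One capturing group, so `findall` returns just the captured substring from each match — 3 in all.

['chl', 'ex', 'exwuz']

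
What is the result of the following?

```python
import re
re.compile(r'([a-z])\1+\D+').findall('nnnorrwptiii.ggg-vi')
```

['n']

`\1` has to match the exact text group 1 already captured.
Scanning left to right: at [0:19] match 'nnnorrwptiii.ggg-vi', group 1 = 'n'.
`findall` collects group 1 from the one match (1 total).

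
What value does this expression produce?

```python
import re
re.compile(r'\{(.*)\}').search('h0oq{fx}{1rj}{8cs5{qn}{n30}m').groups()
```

('fx}{1rj}{8cs5{qn}{n30',)

The match spans [4:27] → '{fx}{1rj}{8cs5{qn}{n30}'.
Captured: group 1 = 'fx}{1rj}{8cs5{qn}{n30'.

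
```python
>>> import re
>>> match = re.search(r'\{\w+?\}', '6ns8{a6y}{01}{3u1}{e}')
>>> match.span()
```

The match spans [4:9] → '{a6y}'.

(4, 9)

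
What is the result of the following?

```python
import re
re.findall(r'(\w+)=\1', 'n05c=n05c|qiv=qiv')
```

`\1` is not a pattern — it's the concrete string captured by group 1, re-applied verbatim.
Because there's exactly one group, `findall` drops the full match and keeps group 1 from each hit.

['n05c', 'qiv']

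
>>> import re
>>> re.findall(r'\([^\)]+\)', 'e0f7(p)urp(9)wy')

`findall` yields the raw match text (2 of them) because the pattern has no groups.

['(p)', '(9)']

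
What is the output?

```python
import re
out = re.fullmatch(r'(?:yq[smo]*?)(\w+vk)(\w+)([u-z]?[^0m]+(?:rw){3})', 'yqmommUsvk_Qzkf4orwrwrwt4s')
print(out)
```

None

For `fullmatch`, every character of the input must be accounted for by the pattern.
Here there's no way to consume every character, so the call returns None.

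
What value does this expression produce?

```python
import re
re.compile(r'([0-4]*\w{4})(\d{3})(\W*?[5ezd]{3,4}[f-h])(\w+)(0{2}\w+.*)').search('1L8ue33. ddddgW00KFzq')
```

None

Pattern: zero or more of a character in [0-4], then exactly 4 of a word character (captured); then exactly 3 of a digit (captured); then zero or more of a non-word character (lazy), then 3 to 4 of one of [5ezd], then a character in [f-h] (captured); then one or more of a word character (captured); then exactly 2 of the literal '0', then one or more of a word character, then zero or more of any character (captured).
`search` walks the string left to right and returns the first match it finds.
Here nothing in the string fits, so the call returns None.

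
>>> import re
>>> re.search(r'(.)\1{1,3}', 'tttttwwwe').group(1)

The backreference `\1` re-matches whatever the first group consumed, character for character.
`re.search` tries every starting position until one works.
The match spans [0:4] → 'tttt'.
Captured: group 1 = 't'.

't'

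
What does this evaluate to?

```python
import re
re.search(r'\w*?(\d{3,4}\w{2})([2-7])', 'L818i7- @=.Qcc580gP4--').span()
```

This matches zero or more of a word character (lazy); then 3 to 4 of a digit, then exactly 2 of a word character (captured); then a character in [2-7] (captured).
The match spans [11:20] → 'Qcc580gP4'.

(11, 20)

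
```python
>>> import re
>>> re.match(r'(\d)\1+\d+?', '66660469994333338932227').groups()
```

The match spans [0:5] → '66660'.
Captured: group 1 = '6'.

('6',)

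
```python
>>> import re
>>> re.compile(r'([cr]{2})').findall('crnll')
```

The pattern matches exactly 2 of one of [cr] (captured).
Scanning left to right: at [0:2] match 'cr', group 1 = 'cr'.
With a single group, `findall` returns only what that group captured — 1 item.

['cr']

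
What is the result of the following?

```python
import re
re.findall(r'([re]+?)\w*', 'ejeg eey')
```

['e', 'e']

This matches one or more of one of [re] (lazy) (captured); then zero or more of a word character.
The `?` after the quantifier makes it lazy — it takes as little as possible before letting the rest of the pattern try.
Scanning left to right: at [0:4] match 'ejeg', group 1 = 'e'; at [5:8] match 'eey', group 1 = 'e'.
One capturing group, so `findall` returns just the captured substring from each match — 2 in all.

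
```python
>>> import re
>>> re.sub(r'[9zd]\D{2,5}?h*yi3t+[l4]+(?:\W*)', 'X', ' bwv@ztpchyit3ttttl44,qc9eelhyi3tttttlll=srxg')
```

' bwv@ztpchyit3ttttl44,qcXsrxg'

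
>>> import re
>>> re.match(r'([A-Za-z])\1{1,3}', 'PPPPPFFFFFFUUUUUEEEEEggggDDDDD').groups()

('P',)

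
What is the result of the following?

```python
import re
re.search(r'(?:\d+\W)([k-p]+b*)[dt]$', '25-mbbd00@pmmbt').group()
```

Pattern: one or more of a digit, then a non-word character (non-capturing group); then one or more of a character in [k-p], then zero or more of the literal 'b' (captured); then one of [dt]; then anchored at the end.
The match spans [7:15] → '00@pmmbt'.

'00@pmmbt'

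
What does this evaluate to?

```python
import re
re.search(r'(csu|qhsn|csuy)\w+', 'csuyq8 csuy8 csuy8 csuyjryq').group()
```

The match spans [0:6] → 'csuyq8'.

'csuyq8'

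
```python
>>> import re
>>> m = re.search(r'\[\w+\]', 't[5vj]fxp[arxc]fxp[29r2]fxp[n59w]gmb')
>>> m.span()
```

(1, 6)

Unlike `match`, `search` isn't anchored — it looks for the pattern anywhere in the string.
The match spans [1:6] → '[5vj]'.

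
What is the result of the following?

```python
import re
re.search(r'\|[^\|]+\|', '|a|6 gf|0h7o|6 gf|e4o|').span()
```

(0, 3)

The match spans [0:3] → '|a|'.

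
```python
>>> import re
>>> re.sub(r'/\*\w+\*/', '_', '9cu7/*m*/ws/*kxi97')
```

Every occurrence is swapped for '_'.

'9cu7_ws/*kxi97'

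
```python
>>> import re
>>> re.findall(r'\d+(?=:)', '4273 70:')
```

The positive lookaround only admits positions where the adjacent text matches; those characters stay outside the span.
Matches: at [5:7] → '70'.
With no groups in the pattern, `findall` gives back each whole match — 1 here.

['70']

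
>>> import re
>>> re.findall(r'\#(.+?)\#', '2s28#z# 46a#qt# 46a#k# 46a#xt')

['z', 'qt', 'k']

Scanning left to right: at [4:7] match '#z#', group 1 = 'z'; at [11:15] match '#qt#', group 1 = 'qt'; at [19:22] match '#k#', group 1 = 'k'.
`findall` collects group 1 from each match (3 total).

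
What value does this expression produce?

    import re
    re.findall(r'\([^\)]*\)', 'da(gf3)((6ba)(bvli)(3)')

Scanning left to right: at [2:7] → '(gf3)'; at [7:13] → '((6ba)'; at [13:19] → '(bvli)'; at [19:22] → '(3)'.
Since nothing is captured, `findall` lists the 4 matched substrings directly.

['(gf3)', '((6ba)', '(bvli)', '(3)']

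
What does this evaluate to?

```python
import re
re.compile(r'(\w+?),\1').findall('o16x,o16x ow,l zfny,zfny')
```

['o16x', 'zfny']

After group 1 captures some text, `\1` only succeeds where that same text appears again.
Scanning left to right: at [0:9] match 'o16x,o16x', group 1 = 'o16x'; at [15:24] match 'zfny,zfny', group 1 = 'zfny'.
`findall` collects group 1 from each match (2 total).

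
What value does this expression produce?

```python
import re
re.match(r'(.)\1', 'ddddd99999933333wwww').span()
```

(0, 2)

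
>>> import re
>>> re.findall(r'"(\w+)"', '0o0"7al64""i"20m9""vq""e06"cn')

['7al64', 'i', 'vq', 'e06']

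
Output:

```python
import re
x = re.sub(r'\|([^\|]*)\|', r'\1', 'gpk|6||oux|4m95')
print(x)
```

`\1` in the replacement pulls in group 1's text for each match.

gpk6oux4m95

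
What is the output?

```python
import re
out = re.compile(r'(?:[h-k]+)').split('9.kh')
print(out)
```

['9.', '']

The pattern matches one or more of a character in [h-k] (non-capturing group).
Matches to split on: at [2:4] → 'kh'.
Each match becomes a cut point; 2 segments remain.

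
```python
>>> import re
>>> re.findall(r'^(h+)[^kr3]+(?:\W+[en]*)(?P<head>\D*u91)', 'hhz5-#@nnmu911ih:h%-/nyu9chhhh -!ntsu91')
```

[('hh', 'tsu91')]

The pattern matches anchored at the start of the string; then one or more of a literal 'h' (captured); then one or more of any character except [kr3]; then one or more of a non-word character, then zero or more of one of [en] (non-capturing group); then zero or more of a non-digit, then the literal 'u91' (captured as 'head').
With 2 capturing groups, `findall` returns a 2-tuple per match.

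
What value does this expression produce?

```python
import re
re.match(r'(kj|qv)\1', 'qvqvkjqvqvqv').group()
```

The backreference `\1` re-matches whatever the first group consumed, character for character.
`match` is anchored at position 0; if the pattern doesn't fit there, it returns None.
The match spans [0:4] → 'qvqv'.
Captured: group 1 = 'qv'.

'qvqv'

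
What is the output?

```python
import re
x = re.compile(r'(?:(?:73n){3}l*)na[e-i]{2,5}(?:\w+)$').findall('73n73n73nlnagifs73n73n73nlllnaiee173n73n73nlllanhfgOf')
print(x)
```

['73n73n73nlnagifs73n73n73nlllnaiee173n73n73nlllanhfgOf']

This matches the literal '73n' repeated 3 times, then zero or more of the literal 'l' (non-capturing group); then the literal 'na', then 2 to 5 of a character in [e-i]; then one or more of a word character (non-capturing group); then anchored at the end.
Scanning left to right: at [0:53] → '73n73n73nlnagifs73n73n73nlllnaiee173n73n73nlllanhfgOf'.
Since nothing is captured, `findall` lists the 1 matched substring directly.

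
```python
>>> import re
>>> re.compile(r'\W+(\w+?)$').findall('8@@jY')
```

['jY']

Pattern: one or more of a non-word character; then one or more of a word character (lazy) (captured); then anchored at the end.
Walking the string: at [1:5] match '@@jY', group 1 = 'jY'.
One capturing group, so `findall` returns just the captured substring from the one match — 1 in all.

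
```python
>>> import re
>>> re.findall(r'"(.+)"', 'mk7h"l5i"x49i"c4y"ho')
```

['l5i"x49i"c4y']

With a single group, `findall` returns only what that group captured — 1 item.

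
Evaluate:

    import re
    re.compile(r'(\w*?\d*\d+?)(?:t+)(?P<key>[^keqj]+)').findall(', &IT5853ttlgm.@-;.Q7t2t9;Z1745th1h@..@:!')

[('IT5853', 'lgm.@-;.Q7t2t9;Z1745th1h@..@:!')]

The pattern matches zero or more of a word character (lazy), then zero or more of a digit, then one or more of a digit (lazy) (captured); then one or more of a literal 't' (non-capturing group); then one or more of any character except [keqj] (captured as 'key').
Matches: at [3:41] match 'IT5853ttlgm.@-;.Q7t2t9;Z1745th1h@..@:!', groups = ('IT5853', 'lgm.@-;.Q7t2t9;Z1745th1h@..@:!').
Multiple groups make `findall` return tuples — one 2-tuple for the one match.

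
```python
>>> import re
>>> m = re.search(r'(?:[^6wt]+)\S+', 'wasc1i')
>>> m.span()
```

(1, 6)

The pattern matches one or more of any character except [6wt] (non-capturing group); then one or more of a non-whitespace character.
`re.search` scans for the first position where the pattern succeeds.
The match spans [1:6] → 'asc1i'.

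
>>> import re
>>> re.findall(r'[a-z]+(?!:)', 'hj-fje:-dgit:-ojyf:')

The negative lookahead/lookbehind blocks any match where the forbidden context is present.
Walking the string: at [0:2] → 'hj'; at [3:5] → 'fj'; at [8:11] → 'dgi'; at [14:17] → 'ojy'.
No capturing groups, so `findall` returns the 4 full match strings.

['hj', 'fj', 'dgi', 'ojy']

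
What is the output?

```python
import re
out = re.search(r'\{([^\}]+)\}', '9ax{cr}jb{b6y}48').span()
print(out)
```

(3, 7)

`re.search` scans for the first position where the pattern succeeds.
The match spans [3:7] → '{cr}'.
Captured: group 1 = 'cr'.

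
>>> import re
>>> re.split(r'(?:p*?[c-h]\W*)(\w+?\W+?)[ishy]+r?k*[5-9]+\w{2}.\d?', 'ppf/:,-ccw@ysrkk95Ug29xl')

['', 'ccw@', 'xl']

This matches zero or more of the literal 'p' (lazy), then a character in [c-h], then zero or more of a non-word character (non-capturing group); then one or more of a word character (lazy), then one or more of a non-word character (lazy) (captured); then one or more of one of [ishy]; then optionally a literal 'r', then zero or more of the literal 'k', then one or more of a character in [5-9]; then exactly 2 of a word character, then any character, then optionally a digit.
Matches to split on: at [0:22] → 'ppf/:,-ccw@ysrkk95Ug29'.
With a capturing group present, the delimiter's captured portion is kept in the result list.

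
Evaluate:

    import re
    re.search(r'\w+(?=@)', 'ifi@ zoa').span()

(0, 3)

Because the assertion is zero-width, the text it checks is not consumed and won't appear in the result.
`re.search` scans for the first position where the pattern succeeds.
The match spans [0:3] → 'ifi'.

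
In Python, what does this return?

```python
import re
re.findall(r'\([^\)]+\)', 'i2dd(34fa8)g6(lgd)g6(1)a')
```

['(34fa8)', '(lgd)', '(1)']

Walking the string: at [4:11] → '(34fa8)'; at [13:18] → '(lgd)'; at [20:23] → '(1)'.
Since nothing is captured, `findall` lists the 3 matched substrings directly.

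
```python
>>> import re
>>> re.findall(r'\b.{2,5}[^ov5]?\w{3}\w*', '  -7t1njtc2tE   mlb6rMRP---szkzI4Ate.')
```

Since nothing is captured, `findall` lists the 3 matched substrings directly.

['7t1njtc2tE', '   mlb6rMRP', '---szkzI4Ate']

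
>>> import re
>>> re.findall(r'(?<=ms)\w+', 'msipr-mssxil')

['ipr', 'sxil']

Because the assertion is zero-width, the text it checks is not consumed and won't appear in the result.
No capturing groups, so `findall` returns the 2 full match strings.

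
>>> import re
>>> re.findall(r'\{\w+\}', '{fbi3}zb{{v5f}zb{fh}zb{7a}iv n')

Scanning left to right: at [0:6] → '{fbi3}'; at [9:14] → '{v5f}'; at [16:20] → '{fh}'; at [22:26] → '{7a}'.
With no groups in the pattern, `findall` gives back each whole match — 4 here.

['{fbi3}', '{v5f}', '{fh}', '{7a}']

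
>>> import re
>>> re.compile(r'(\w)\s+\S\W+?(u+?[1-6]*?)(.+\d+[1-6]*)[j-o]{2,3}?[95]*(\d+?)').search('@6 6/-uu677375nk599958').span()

This matches a word character (captured); then one or more of whitespace, then a non-whitespace character, then one or more of a non-word character (lazy); then one or more of a literal 'u' (lazy), then zero or more of a character in [1-6] (lazy) (captured); then one or more of any character, then one or more of a digit, then zero or more of a character in [1-6] (captured); then 2 to 3 of a character in [j-o] (lazy), then zero or more of one of [95]; then one or more of a digit (lazy) (captured).
`re.search` scans for the first position where the pattern succeeds.
The match spans [1:22] → '6 6/-uu677375nk599958'.
Captured: group 1 = '6', group 2 = 'u', group 3 = 'u677375', group 4 = '8'.

(1, 22)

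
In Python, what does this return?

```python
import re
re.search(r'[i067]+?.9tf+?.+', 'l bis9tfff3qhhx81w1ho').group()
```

'is9tfff3qhhx81w1ho'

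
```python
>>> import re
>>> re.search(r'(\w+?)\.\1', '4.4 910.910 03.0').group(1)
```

'4'

The match spans [0:3] → '4.4'.
Captured: group 1 = '4'.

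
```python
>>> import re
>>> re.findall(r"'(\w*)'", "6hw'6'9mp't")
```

Walking the string: at [3:6] match "'6'", group 1 = '6'.
With a single group, `findall` returns only what that group captured — 1 item.

['6']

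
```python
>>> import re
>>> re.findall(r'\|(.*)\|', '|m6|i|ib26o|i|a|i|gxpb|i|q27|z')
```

['m6|i|ib26o|i|a|i|gxpb|i|q27']

With a single group, `findall` returns only what that group captured — 1 item.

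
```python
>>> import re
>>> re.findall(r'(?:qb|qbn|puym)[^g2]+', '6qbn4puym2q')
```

Walking the string: at [1:9] → 'qbn4puym'.
`findall` yields the raw match text (1 of them) because the pattern has no groups.

['qbn4puym']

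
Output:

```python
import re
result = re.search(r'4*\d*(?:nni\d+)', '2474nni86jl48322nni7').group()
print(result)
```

Pattern: zero or more of the literal '4', then zero or more of a digit; then the literal 'nni', then one or more of a digit (non-capturing group).
The match spans [0:9] → '2474nni86'.

2474nni86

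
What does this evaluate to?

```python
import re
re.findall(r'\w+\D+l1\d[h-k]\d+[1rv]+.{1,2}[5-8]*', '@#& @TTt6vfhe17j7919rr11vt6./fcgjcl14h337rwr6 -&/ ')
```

['TTt6vfhe17j7919rr11vt6./fcgjcl14h337rwr6']

Pattern: one or more of a word character, then one or more of a non-digit; then the literal 'l1', then a digit; then a character in [h-k]; then one or more of a digit; then one or more of one of [1rv], then 1 to 2 of any character, then zero or more of a character in [5-8].
Matches: at [5:45] → 'TTt6vfhe17j7919rr11vt6./fcgjcl14h337rwr6'.
`findall` yields the raw match text (1 of them) because the pattern has no groups.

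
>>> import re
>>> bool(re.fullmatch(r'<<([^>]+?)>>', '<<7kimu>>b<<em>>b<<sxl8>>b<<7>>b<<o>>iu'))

For `fullmatch`, every character of the input must be accounted for by the pattern.
Here the pattern can't cover the whole string, so the call returns None, and `bool(None)` is False.

False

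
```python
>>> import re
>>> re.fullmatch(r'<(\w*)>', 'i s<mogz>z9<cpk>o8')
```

None

`re.fullmatch` is like wrapping the pattern in `^…$` (in single-line mode).
Here there's no way to consume every character, so the call returns None.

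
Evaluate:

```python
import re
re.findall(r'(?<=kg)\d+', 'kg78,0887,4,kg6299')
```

Because the assertion is zero-width, the text it checks is not consumed and won't appear in the result.
Matches: at [2:4] → '78'; at [14:18] → '6299'.
No capturing groups, so `findall` returns the 2 full match strings.

['78', '6299']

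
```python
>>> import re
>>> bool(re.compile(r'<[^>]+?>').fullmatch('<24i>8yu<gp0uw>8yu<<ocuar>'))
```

`fullmatch` succeeds only if the pattern covers the string from start to end.
Here the pattern can't cover the whole string, so the call returns None, and `bool(None)` is False.

False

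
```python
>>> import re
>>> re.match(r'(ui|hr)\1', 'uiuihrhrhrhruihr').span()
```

(0, 4)

With `match`, the pattern is implicitly anchored at the beginning.
The match spans [0:4] → 'uiui'.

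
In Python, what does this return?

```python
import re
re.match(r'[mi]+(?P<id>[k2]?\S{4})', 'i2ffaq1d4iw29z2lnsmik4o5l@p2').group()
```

This matches one or more of one of [mi]; then optionally one of [k2], then exactly 4 of a non-whitespace character (captured as 'id').
`re.match` only tries the pattern at the start of the string.
The match spans [0:6] → 'i2ffaq'.
Captured: group 1 = '2ffaq'.

'i2ffaq'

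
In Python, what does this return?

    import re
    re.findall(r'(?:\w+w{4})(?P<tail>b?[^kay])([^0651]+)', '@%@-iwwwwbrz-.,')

Pattern: one or more of a word character, then exactly 4 of a literal 'w' (non-capturing group); then optionally the literal 'b', then any character except [kay] (captured as 'tail'); then one or more of any character except [0651] (captured).
Matches: at [4:15] match 'iwwwwbrz-.,', groups = ('br', 'z-.,').
`findall` packs the 2 group values into a tuple for every match.

[('br', 'z-.,')]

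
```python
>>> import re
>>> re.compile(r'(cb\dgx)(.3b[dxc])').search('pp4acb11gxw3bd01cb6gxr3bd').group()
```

'cb6gxr3bd'

The pattern matches the literal 'cb', then a digit, then the literal 'gx' (captured); then any character, then the literal '3b', then one of [dxc] (captured).
`search` walks the string left to right and returns the first match it finds.
The match spans [16:25] → 'cb6gxr3bd'.
Captured: group 1 = 'cb6gx', group 2 = 'r3bd'.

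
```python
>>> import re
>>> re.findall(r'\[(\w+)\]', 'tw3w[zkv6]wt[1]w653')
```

Scanning left to right: at [4:10] match '[zkv6]', group 1 = 'zkv6'; at [12:15] match '[1]', group 1 = '1'.
One capturing group, so `findall` returns just the captured substring from each match — 2 in all.

['zkv6', '1']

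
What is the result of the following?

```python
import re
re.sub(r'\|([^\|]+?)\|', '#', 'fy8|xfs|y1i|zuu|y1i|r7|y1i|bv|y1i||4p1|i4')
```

Each match is replaced by '#'.

'fy8#y1i#y1i#y1i#y1i|#i4'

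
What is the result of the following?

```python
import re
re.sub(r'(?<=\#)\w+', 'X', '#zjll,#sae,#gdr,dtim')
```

The `(?=…)`/`(?<=…)` assertion just peeks at neighbouring text; it doesn't advance the match position.
`sub` substitutes 'X' at each match site.

'#X,#X,#X,dtim'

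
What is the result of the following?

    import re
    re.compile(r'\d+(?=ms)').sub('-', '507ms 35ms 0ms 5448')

'-ms -ms -ms 5448'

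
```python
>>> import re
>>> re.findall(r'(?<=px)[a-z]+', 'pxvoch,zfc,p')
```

The lookaround is zero-width — it requires the adjacent text to match without consuming it, so the asserted text isn't part of the match.
Scanning left to right: at [2:6] → 'voch'.
Since nothing is captured, `findall` lists the 1 matched substring directly.

['voch']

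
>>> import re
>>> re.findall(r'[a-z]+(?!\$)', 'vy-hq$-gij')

`(?!…)`/`(?<!…)` only lets a position through if the neighbouring text does NOT match; no characters are consumed.
Walking the string: at [0:2] → 'vy'; at [3:4] → 'h'; at [7:10] → 'gij'.
`findall` yields the raw match text (3 of them) because the pattern has no groups.

['vy', 'h', 'gij']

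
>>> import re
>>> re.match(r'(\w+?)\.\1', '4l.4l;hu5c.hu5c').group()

'4l.4l'

`match` is anchored at position 0; if the pattern doesn't fit there, it returns None.
The match spans [0:5] → '4l.4l'.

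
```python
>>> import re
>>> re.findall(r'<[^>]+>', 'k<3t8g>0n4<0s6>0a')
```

['<3t8g>', '<0s6>']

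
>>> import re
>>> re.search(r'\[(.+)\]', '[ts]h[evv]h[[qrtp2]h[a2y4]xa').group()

The match spans [0:26] → '[ts]h[evv]h[[qrtp2]h[a2y4]'.

'[ts]h[evv]h[[qrtp2]h[a2y4]'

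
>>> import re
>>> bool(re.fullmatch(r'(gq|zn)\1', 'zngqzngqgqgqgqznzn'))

False

`\1` has to match the exact text group 1 already captured.
`re.fullmatch` requires the pattern to consume the entire string.
Here the pattern can't cover the whole string, so the call returns None, and `bool(None)` is False.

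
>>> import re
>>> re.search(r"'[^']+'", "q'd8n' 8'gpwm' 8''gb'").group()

`search` walks the string left to right and returns the first match it finds.
The match spans [1:6] → "'d8n'".

"'d8n'"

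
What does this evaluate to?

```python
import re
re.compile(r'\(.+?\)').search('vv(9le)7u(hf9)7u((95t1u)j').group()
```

A non-greedy quantifier consumes as few characters as it can — just enough that the remainder of the pattern still matches from where it stops; whatever follows it matches normally.
The match spans [2:7] → '(9le)'.

'(9le)'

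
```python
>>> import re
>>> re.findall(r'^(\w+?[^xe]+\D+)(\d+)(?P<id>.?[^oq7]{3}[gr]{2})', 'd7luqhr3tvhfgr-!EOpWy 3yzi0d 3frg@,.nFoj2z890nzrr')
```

[('d7luqhr3tvhfgr-!EOpWy 3yzi0d 3frg@,.nFoj2z', '89', '0nzrr')]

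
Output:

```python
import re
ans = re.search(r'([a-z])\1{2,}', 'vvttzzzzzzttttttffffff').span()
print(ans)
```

(4, 10)

`\1` is not a pattern — it's the concrete string captured by group 1, re-applied verbatim.
`search` walks the string left to right and returns the first match it finds.
The match spans [4:10] → 'zzzzzz'.
Captured: group 1 = 'z'.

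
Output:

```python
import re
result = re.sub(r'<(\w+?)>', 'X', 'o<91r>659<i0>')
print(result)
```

oX659X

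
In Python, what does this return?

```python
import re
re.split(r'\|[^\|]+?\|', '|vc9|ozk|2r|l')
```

['', 'ozk', 'l']

Matches to split on: at [0:5] → '|vc9|'; at [8:12] → '|2r|'.
The string is cut at each match, leaving 3 pieces.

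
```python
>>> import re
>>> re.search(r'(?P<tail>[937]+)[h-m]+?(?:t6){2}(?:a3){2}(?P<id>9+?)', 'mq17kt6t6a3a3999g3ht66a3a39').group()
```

'7kt6t6a3a39'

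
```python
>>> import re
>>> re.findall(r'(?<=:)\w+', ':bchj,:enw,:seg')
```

['bchj', 'enw', 'seg']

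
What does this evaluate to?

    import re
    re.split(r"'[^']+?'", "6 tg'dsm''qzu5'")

['6 tg', '', '']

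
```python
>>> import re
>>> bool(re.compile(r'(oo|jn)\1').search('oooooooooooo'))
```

True

The backreference `\1` re-matches whatever the first group consumed, character for character.
Unlike `match`, `search` isn't anchored — it looks for the pattern anywhere in the string.
The match spans [0:4] → 'oooo'.
Captured: group 1 = 'oo'.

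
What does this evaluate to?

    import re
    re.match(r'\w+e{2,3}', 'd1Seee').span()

This matches one or more of a word character; then 2 to 3 of a literal 'e'.
`re.match` won't scan ahead — the pattern has to work from the very first character.
The match spans [0:6] → 'd1Seee'.

(0, 6)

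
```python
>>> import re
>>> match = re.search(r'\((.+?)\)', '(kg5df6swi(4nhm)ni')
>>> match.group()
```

'(kg5df6swi(4nhm)'

Unlike `match`, `search` isn't anchored — it looks for the pattern anywhere in the string.
The match spans [0:16] → '(kg5df6swi(4nhm)'.
Captured: group 1 = 'kg5df6swi(4nhm'.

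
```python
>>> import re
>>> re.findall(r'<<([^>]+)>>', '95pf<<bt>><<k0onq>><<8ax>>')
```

['bt', 'k0onq', '8ax']

With a single group, `findall` returns only what that group captured — 3 items.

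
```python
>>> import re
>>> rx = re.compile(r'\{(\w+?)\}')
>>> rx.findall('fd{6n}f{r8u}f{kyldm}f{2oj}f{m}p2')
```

['6n', 'r8u', 'kyldm', '2oj', 'm']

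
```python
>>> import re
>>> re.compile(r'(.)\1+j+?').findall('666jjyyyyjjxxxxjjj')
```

['6', 'y', 'x']

After group 1 captures some text, `\1` only succeeds where that same text appears again.
`findall` collects group 1 from each match (3 total).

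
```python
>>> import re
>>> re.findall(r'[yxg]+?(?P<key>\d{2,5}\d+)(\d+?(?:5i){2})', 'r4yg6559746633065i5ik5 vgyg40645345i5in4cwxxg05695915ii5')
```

[('65597466330', '65i5i'), ('406453', '45i5i')]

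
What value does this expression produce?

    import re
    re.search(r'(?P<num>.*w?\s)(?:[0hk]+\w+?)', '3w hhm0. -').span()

The pattern matches zero or more of any character, then optionally the literal 'w', then whitespace (captured as 'num'); then one or more of one of [0hk], then one or more of a word character (lazy) (non-capturing group).
A non-greedy quantifier consumes as few characters as it can — just enough that the remainder of the pattern still matches from where it stops; whatever follows it matches normally.
`re.search` tries every starting position until one works.
The match spans [0:6] → '3w hhm'.
Captured: group 1 = '3w '.

(0, 6)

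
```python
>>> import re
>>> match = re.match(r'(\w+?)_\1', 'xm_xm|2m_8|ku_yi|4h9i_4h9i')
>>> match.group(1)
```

After group 1 captures some text, `\1` only succeeds where that same text appears again.
`re.match` only tries the pattern at the start of the string.
The match spans [0:5] → 'xm_xm'.
Captured: group 1 = 'xm'.

'xm'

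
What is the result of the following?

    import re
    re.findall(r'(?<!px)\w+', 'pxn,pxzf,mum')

['pxn', 'pxzf', 'mum']

A negative assertion filters positions out without eating any characters.
With no groups in the pattern, `findall` gives back each whole match — 3 here.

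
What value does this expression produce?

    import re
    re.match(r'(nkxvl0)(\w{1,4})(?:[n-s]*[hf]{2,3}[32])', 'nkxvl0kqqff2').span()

(0, 12)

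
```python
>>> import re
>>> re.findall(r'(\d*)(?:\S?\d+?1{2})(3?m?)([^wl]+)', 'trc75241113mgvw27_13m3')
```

Pattern: zero or more of a digit (captured); then optionally a non-whitespace character, then one or more of a digit (lazy), then exactly 2 of the literal '1' (non-capturing group); then optionally the literal '3', then optionally the literal 'm' (captured); then one or more of any character except [wl] (captured).
Scanning left to right: at [2:14] match 'c75241113mgv', groups = ('', '', '13mgv').
`findall` packs the 3 group values into a tuple for every match.

[('', '', '13mgv')]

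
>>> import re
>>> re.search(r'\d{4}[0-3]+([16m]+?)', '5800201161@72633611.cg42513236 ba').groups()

The match spans [0:9] → '580020116'.
Captured: group 1 = '6'.

('6',)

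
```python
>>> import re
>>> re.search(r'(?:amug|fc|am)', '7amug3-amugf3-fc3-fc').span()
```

The regex engine tests alternatives in the order written; an earlier branch that matches wins even if a later one would match more.
`re.search` tries every starting position until one works.
The match spans [1:5] → 'amug'.

(1, 5)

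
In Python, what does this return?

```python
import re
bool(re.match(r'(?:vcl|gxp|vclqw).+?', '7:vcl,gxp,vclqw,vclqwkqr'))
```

`re.match` won't scan ahead — the pattern has to work from the very first character.
Here the pattern fails at index 0, so the call returns None, and `bool(None)` is False.

False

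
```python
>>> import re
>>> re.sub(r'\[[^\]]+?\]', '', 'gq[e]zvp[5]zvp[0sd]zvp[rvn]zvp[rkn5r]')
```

'gqzvpzvpzvpzvp'

Matches: at [2:5] → '[e]'; at [8:11] → '[5]'; at [14:19] → '[0sd]'; at [22:27] → '[rvn]'; at [30:37] → '[rkn5r]'.
Each match is replaced by ''.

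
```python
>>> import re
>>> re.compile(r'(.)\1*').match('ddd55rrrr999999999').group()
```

'ddd'

`\1` is not a pattern — it's the concrete string captured by group 1, re-applied verbatim.
`match` is anchored at position 0; if the pattern doesn't fit there, it returns None.
The match spans [0:3] → 'ddd'.
Captured: group 1 = 'd'.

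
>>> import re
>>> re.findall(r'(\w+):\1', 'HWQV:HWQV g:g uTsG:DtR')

['HWQV', 'g']

The backreference `\1` re-matches whatever the first group consumed, character for character.
Matches: at [0:9] match 'HWQV:HWQV', group 1 = 'HWQV'; at [10:13] match 'g:g', group 1 = 'g'.
Because there's exactly one group, `findall` drops the full match and keeps group 1 from each hit.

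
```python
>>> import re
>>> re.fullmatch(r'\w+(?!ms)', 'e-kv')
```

None

For `fullmatch`, every character of the input must be accounted for by the pattern.
Here the pattern can't cover the whole string, so the call returns None.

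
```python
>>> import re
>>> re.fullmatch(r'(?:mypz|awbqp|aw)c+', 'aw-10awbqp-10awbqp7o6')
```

None

`re.fullmatch` requires the pattern to consume the entire string.
Here there's no way to consume every character, so the call returns None.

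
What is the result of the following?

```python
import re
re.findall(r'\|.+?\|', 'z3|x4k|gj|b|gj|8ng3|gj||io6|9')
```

['|x4k|', '|b|', '|8ng3|', '||io6|']

Lazy quantifiers expand one character at a time until the remainder of the pattern can match.
`findall` yields the raw match text (4 of them) because the pattern has no groups.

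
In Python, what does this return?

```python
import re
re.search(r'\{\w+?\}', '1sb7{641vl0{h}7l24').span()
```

(11, 14)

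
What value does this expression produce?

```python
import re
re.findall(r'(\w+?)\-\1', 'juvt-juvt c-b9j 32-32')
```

['juvt', '32']

A backreference is literal: `\1` must see the identical characters the first group matched.
Scanning left to right: at [0:9] match 'juvt-juvt', group 1 = 'juvt'; at [16:21] match '32-32', group 1 = '32'.
`findall` collects group 1 from each match (2 total).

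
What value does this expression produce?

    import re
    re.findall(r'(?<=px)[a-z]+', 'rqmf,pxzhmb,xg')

Lookahead/lookbehind check context without consuming it, so the matched span excludes the asserted characters.
Walking the string: at [7:11] → 'zhmb'.
Since nothing is captured, `findall` lists the 1 matched substring directly.

['zhmb']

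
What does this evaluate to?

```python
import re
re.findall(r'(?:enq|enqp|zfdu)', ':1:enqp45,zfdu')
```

['enq', 'zfdu']

`|` is ordered: at each position the engine commits to the first alternative that works.
With no groups in the pattern, `findall` gives back each whole match — 2 here.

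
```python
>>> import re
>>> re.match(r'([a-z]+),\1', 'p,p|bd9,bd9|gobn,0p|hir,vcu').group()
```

'p,p'

After group 1 captures some text, `\1` only succeeds where that same text appears again.
`re.match` only tries the pattern at the start of the string.
The match spans [0:3] → 'p,p'.
Captured: group 1 = 'p'.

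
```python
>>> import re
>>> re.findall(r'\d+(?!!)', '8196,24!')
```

The negative lookahead/lookbehind blocks any match where the forbidden context is present.
Matches: at [0:4] → '8196'; at [5:6] → '2'.
No capturing groups, so `findall` returns the 2 full match strings.

['8196', '2']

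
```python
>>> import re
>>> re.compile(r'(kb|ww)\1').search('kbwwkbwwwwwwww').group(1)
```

'ww'

The backreference `\1` re-matches whatever the first group consumed, character for character.
`search` walks the string left to right and returns the first match it finds.
The match spans [6:10] → 'wwww'.
Captured: group 1 = 'ww'.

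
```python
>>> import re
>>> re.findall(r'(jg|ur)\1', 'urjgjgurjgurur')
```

['jg', 'ur']

After group 1 captures some text, `\1` only succeeds where that same text appears again.
Walking the string: at [2:6] match 'jgjg', group 1 = 'jg'; at [10:14] match 'urur', group 1 = 'ur'.
With a single group, `findall` returns only what that group captured — 2 items.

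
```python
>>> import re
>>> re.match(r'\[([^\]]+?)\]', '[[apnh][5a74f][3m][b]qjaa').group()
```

With `match`, the pattern is implicitly anchored at the beginning.
The match spans [0:7] → '[[apnh]'.
Captured: group 1 = '[apnh'.

'[[apnh]'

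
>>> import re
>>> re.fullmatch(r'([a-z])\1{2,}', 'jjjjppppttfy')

`\1` has to match the exact text group 1 already captured.
For `fullmatch`, every character of the input must be accounted for by the pattern.
Here there's no way to consume every character, so the call returns None.

None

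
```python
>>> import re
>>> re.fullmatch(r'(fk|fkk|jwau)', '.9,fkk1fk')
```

None

`fullmatch` succeeds only if the pattern covers the string from start to end.
Here the string isn't matched end-to-end, so the call returns None.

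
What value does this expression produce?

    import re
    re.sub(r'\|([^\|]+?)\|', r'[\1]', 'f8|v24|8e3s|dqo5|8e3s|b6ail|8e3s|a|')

`\1` in the replacement pulls in group 1's text for each match.

'f8[v24]8e3s[dqo5]8e3s[b6ail]8e3s[a]'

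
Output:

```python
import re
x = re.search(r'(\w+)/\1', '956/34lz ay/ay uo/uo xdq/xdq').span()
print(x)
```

After group 1 captures some text, `\1` only succeeds where that same text appears again.
The match spans [9:14] → 'ay/ay'.

(9, 14)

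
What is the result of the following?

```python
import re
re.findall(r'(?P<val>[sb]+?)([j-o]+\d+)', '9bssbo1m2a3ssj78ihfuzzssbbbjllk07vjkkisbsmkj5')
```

[('bssb', 'o1'), ('ss', 'j78'), ('ssbbb', 'jllk07'), ('sbs', 'mkj5')]

The pattern matches one or more of one of [sb] (lazy) (captured as 'val'); then one or more of a character in [j-o], then one or more of a digit (captured).
Matches: at [1:7] match 'bssbo1', groups = ('bssb', 'o1'); at [11:16] match 'ssj78', groups = ('ss', 'j78'); at [22:33] match 'ssbbbjllk07', groups = ('ssbbb', 'jllk07'); at [38:45] match 'sbsmkj5', groups = ('sbs', 'mkj5').
2 groups means each result is a tuple of 2 captured strings — 4 here.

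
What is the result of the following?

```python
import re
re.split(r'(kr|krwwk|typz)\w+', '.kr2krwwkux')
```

With a capturing group present, the delimiter's captured portion is kept in the result list.

['.', 'kr', '']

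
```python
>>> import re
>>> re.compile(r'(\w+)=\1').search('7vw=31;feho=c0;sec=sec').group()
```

`\1` is not a pattern — it's the concrete string captured by group 1, re-applied verbatim.
Unlike `match`, `search` isn't anchored — it looks for the pattern anywhere in the string.
The match spans [15:22] → 'sec=sec'.
Captured: group 1 = 'sec'.

'sec=sec'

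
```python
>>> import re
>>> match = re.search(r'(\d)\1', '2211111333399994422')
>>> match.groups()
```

('2',)

The match spans [0:2] → '22'.
Captured: group 1 = '2'.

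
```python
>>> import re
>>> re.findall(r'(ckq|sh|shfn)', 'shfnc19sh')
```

['sh', 'sh']

Alternation isn't longest-match — the leftmost alternative that fits at this position is chosen.
Because there's exactly one group, `findall` drops the full match and keeps group 1 from each hit.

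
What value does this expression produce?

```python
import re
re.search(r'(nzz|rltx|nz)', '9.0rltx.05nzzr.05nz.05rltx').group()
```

The match spans [3:7] → 'rltx'.

'rltx'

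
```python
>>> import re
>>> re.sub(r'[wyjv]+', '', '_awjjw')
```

'_a'

Pattern: one or more of one of [wyjv].
Matches: at [2:6] → 'wjjw'.
`sub` substitutes '' at each match site.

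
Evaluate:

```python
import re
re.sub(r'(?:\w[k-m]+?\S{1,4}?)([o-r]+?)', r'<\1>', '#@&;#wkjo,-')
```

Pattern: a word character, then one or more of a character in [k-m] (lazy), then 1 to 4 of a non-whitespace character (lazy) (non-capturing group); then one or more of a character in [o-r] (lazy) (captured).
Matches: at [5:9] → 'wkjo'.
Each match is replaced using the text its own group 1 captured.

'#@&;#<o>,-'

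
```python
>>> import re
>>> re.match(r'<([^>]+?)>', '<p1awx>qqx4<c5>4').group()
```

'<p1awx>'

With `match`, the pattern is implicitly anchored at the beginning.
The match spans [0:7] → '<p1awx>'.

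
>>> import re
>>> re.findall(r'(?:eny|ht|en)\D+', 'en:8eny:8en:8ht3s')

['en:', 'eny:', 'en:']

Walking the string: at [0:3] → 'en:'; at [4:8] → 'eny:'; at [9:12] → 'en:'.
With no groups in the pattern, `findall` gives back each whole match — 3 here.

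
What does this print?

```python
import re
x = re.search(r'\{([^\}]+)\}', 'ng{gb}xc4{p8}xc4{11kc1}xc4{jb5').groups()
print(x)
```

('gb',)

`re.search` tries every starting position until one works.
The match spans [2:6] → '{gb}'.
Captured: group 1 = 'gb'.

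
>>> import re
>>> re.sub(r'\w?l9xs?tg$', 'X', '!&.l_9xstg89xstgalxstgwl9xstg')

The pattern matches optionally a word character, then the literal 'l9x'; then optionally a literal 's', then the literal 'tg'; then anchored at the end.
Matches: at [22:29] → 'wl9xstg'.
Every occurrence is swapped for 'X'.

'!&.l_9xstg89xstgalxstgX'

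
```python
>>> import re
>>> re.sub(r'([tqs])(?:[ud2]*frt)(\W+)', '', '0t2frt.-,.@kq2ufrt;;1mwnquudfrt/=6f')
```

'0k1mwn6f'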